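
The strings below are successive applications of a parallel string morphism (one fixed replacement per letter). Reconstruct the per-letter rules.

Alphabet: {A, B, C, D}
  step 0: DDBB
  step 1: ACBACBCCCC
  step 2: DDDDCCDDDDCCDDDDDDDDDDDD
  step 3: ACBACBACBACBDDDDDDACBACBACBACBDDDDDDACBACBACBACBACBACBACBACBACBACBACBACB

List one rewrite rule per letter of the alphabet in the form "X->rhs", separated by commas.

  step 2 ⇒ step 3: DDDDCCDDDDCCDDDDDDDDDDDD ⇒ ACB·ACB·ACB·ACB·DDD·DDD·ACB·ACB·ACB·ACB·DDD·DDD·ACB·ACB·ACB·ACB·ACB·ACB·ACB·ACB·ACB·ACB·ACB·ACB
    C ↦ DDD
    D ↦ ACB
  step 1 ⇒ step 2: ACBACBCCCC ⇒ D·DDD·CC·D·DDD·CC·DDD·DDD·DDD·DDD
    A ↦ D
  step 0 ⇒ step 1: DDBB ⇒ ACB·ACB·CC·CC
    B ↦ CC

A->D, B->CC, C->DDD, D->ACB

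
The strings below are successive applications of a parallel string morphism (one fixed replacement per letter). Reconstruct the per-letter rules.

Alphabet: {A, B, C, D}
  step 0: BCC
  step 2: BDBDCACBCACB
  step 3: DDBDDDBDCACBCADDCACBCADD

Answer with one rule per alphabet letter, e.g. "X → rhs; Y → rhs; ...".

  step 2 ⇒ step 3: BDBDCACBCACB ⇒ DD·BD·DD·BD·CA·CB·CA·DD·CA·CB·CA·DD
    A ↦ CB
    B ↦ DD
    C ↦ CA
    D ↦ BD

A->CB, B->DD, C->CA, D->BD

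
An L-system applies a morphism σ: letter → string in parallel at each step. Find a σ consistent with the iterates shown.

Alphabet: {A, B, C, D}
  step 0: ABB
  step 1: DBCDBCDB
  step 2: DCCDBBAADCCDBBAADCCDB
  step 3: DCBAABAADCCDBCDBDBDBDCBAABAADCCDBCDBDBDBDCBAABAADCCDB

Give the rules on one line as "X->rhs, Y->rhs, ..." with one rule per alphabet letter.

A->DB, B->CDB, C->BAA, D->DC

  step 2 ⇒ step 3: DCCDBBAADCCDBBAADCCDB ⇒ DC·BAA·BAA·DC·CDB·CDB·DB·DB·DC·BAA·BAA·DC·CDB·CDB·DB·DB·DC·BAA·BAA·DC·CDB
    A ↦ DB
    B ↦ CDB
    C ↦ BAA
    D ↦ DC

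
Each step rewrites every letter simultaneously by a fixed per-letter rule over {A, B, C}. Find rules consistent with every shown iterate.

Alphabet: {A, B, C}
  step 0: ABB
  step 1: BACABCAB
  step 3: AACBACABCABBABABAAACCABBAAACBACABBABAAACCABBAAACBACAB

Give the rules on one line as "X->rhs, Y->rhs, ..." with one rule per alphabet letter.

A->BA, B->CAB, C->AAC

  step 0 ⇒ step 1: ABB ⇒ BA·CAB·CAB
    A ↦ BA
    B ↦ CAB
    C ↦ AAC  (constrained at step 1)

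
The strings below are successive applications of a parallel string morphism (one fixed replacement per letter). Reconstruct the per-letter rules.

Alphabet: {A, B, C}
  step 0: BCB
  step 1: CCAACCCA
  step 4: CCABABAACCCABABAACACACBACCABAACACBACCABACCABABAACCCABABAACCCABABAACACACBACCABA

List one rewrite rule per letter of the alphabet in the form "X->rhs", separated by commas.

A->BA, B->CCA, C->AC

  step 0 ⇒ step 1: BCB ⇒ CCA·AC·CCA
    B ↦ CCA
    C ↦ AC
    A ↦ BA  (constrained at step 1)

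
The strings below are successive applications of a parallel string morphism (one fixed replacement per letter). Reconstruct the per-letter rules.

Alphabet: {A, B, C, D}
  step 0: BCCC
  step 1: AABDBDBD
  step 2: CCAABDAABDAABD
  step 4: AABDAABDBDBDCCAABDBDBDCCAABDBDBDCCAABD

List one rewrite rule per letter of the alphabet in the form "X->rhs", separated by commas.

  step 1 ⇒ step 2: AABDBDBD ⇒ C·C·AA·BD·AA·BD·AA·BD
    A ↦ C
    B ↦ AA
    D ↦ BD
  step 0 ⇒ step 1: BCCC ⇒ AA·BD·BD·BD
    C ↦ BD

A->C, B->AA, C->BD, D->BD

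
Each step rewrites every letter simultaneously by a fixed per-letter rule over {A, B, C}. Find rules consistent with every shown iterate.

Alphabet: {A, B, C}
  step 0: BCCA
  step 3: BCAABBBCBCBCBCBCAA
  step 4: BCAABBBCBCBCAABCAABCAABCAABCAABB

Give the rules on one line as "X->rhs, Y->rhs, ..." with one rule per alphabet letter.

A->B, B->BC, C->AA

  step 3 ⇒ step 4: BCAABBBCBCBCBCBCAA ⇒ BC·AA·B·B·BC·BC·BC·AA·BC·AA·BC·AA·BC·AA·BC·AA·B·B
    A ↦ B
    B ↦ BC
    C ↦ AA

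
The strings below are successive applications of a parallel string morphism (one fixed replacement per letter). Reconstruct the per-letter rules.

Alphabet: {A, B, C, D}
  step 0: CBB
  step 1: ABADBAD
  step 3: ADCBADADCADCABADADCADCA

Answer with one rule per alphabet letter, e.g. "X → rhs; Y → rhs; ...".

  step 0 ⇒ step 1: CBB ⇒ A·BAD·BAD
    B ↦ BAD
    C ↦ A
    A ↦ AD  (constrained at step 1)
    D ↦ C  (constrained at step 1)

A->AD, B->BAD, C->A, D->C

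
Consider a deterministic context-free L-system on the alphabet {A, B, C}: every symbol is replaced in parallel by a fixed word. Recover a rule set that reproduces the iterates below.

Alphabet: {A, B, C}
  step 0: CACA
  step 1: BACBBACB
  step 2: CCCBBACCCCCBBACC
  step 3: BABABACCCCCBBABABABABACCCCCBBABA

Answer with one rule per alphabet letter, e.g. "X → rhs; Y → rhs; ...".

A->CB, B->CC, C->BA

  step 2 ⇒ step 3: CCCBBACCCCCBBACC ⇒ BA·BA·BA·CC·CC·CB·BA·BA·BA·BA·BA·CC·CC·CB·BA·BA
    A ↦ CB
    B ↦ CC
    C ↦ BA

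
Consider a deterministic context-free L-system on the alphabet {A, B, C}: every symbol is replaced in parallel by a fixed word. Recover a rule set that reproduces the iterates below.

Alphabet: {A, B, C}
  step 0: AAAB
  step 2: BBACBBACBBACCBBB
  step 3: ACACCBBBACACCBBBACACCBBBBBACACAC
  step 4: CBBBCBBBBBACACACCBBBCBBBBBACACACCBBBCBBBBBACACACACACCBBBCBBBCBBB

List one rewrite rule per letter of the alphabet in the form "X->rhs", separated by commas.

  step 3 ⇒ step 4: ACACCBBBACACCBBBACACCBBBBBACACAC ⇒ CB·BB·CB·BB·BB·AC·AC·AC·CB·BB·CB·BB·BB·AC·AC·AC·CB·BB·CB·BB·BB·AC·AC·AC·AC·AC·CB·BB·CB·BB·CB·BB
    A ↦ CB
    B ↦ AC
    C ↦ BB

A->CB, B->AC, C->BB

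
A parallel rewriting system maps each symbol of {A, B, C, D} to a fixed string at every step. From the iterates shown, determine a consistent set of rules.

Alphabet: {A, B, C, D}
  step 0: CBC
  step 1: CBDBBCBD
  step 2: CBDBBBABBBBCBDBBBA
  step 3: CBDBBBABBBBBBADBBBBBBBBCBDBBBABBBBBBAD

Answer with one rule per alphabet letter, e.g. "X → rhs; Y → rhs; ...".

A->AD, B->BB, C->CBD, D->BA

  step 2 ⇒ step 3: CBDBBBABBBBCBDBBBA ⇒ CBD·BB·BA·BB·BB·BB·AD·BB·BB·BB·BB·CBD·BB·BA·BB·BB·BB·AD
    A ↦ AD
    B ↦ BB
    C ↦ CBD
    D ↦ BA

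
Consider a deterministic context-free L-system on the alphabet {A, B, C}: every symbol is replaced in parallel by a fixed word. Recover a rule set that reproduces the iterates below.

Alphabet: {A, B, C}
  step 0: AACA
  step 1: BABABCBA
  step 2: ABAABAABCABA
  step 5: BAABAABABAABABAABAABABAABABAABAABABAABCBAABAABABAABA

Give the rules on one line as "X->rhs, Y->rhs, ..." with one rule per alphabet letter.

  step 1 ⇒ step 2: BABABCBA ⇒ A·BA·A·BA·A·BC·A·BA
    A ↦ BA
    B ↦ A
    C ↦ BC

A->BA, B->A, C->BC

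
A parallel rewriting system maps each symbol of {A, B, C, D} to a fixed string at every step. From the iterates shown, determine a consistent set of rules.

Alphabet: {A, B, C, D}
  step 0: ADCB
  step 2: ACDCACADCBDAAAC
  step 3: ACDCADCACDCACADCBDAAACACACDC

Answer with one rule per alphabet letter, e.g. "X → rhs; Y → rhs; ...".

  step 2 ⇒ step 3: ACDCACADCBDAAAC ⇒ AC·DC·A·DC·AC·DC·AC·A·DC·BDA·A·AC·AC·AC·DC
    A ↦ AC
    B ↦ BDA
    C ↦ DC
    D ↦ A

A->AC, B->BDA, C->DC, D->A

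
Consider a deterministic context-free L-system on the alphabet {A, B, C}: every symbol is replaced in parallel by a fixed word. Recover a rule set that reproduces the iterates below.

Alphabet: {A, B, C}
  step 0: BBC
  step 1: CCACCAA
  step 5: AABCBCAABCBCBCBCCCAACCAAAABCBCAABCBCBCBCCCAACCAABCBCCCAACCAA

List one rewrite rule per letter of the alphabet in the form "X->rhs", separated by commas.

A->BC, B->CCA, C->A

  step 0 ⇒ step 1: BBC ⇒ CCA·CCA·A
    B ↦ CCA
    C ↦ A
    A ↦ BC  (constrained at step 1)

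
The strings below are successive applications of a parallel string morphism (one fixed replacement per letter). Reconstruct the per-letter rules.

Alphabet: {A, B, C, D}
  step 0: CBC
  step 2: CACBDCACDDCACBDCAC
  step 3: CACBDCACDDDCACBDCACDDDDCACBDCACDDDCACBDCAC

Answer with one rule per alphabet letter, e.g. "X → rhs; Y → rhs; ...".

A->BD, B->D, C->CAC, D->DD

  step 2 ⇒ step 3: CACBDCACDDCACBDCAC ⇒ CAC·BD·CAC·D·DD·CAC·BD·CAC·DD·DD·CAC·BD·CAC·D·DD·CAC·BD·CAC
    A ↦ BD
    B ↦ D
    C ↦ CAC
    D ↦ DD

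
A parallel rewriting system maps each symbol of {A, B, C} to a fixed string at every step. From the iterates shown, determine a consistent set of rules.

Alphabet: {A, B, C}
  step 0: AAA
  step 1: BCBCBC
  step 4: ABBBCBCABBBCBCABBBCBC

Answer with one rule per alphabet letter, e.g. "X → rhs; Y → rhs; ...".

A->BC, B->A, C->BB

  step 0 ⇒ step 1: AAA ⇒ BC·BC·BC
    A ↦ BC
    B ↦ A  (constrained at step 1)
    C ↦ BB  (constrained at step 1)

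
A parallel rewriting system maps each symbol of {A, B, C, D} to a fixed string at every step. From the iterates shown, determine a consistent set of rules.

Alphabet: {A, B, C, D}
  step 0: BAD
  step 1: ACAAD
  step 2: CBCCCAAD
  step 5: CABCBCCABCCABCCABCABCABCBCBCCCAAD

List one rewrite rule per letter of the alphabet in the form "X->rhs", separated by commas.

  step 1 ⇒ step 2: ACAAD ⇒ C·BC·C·C·AAD
    A ↦ C
    C ↦ BC
    D ↦ AAD
  step 0 ⇒ step 1: BAD ⇒ A·C·AAD
    B ↦ A

A->C, B->A, C->BC, D->AAD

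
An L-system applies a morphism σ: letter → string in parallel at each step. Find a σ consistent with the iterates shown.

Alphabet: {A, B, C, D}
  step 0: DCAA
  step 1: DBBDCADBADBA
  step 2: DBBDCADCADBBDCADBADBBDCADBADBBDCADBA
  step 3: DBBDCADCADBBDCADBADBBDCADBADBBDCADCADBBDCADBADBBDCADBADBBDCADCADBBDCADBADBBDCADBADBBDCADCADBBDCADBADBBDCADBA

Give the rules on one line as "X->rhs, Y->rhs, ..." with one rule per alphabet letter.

  step 2 ⇒ step 3: DBBDCADCADBBDCADBADBBDCADBADBBDCADBA ⇒ DBB·DCA·DCA·DBB·DCA·DBA·DBB·DCA·DBA·DBB·DCA·DCA·DBB·DCA·DBA·DBB·DCA·DBA·DBB·DCA·DCA·DBB·DCA·DBA·DBB·DCA·DBA·DBB·DCA·DCA·DBB·DCA·DBA·DBB·DCA·DBA
    A ↦ DBA
    B ↦ DCA
    C ↦ DCA
    D ↦ DBB

A->DBA, B->DCA, C->DCA, D->DBB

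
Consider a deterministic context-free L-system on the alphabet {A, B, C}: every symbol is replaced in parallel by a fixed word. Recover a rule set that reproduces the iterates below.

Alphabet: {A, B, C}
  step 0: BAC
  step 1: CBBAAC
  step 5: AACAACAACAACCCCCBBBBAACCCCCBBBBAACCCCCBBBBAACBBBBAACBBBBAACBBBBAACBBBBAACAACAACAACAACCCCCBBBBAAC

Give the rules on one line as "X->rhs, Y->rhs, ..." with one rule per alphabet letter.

A->BB, B->C, C->AAC

  step 0 ⇒ step 1: BAC ⇒ C·BB·AAC
    A ↦ BB
    B ↦ C
    C ↦ AAC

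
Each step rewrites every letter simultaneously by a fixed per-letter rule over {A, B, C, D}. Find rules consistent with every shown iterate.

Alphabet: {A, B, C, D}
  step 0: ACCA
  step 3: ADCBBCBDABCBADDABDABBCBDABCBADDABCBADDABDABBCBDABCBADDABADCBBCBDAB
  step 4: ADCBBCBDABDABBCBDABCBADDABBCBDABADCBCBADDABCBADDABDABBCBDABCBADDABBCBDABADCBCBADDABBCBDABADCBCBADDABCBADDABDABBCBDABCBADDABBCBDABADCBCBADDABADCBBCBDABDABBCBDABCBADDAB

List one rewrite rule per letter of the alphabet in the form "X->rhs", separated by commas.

  step 3 ⇒ step 4: ADCBBCBDABCBADDABDABBCBDABCBADDABCBADDABDABBCBDABCBADDABADCBBCBDAB ⇒ AD·CB·BCB·DAB·DAB·BCB·DAB·CB·AD·DAB·BCB·DAB·AD·CB·CB·AD·DAB·CB·AD·DAB·DAB·BCB·DAB·CB·AD·DAB·BCB·DAB·AD·CB·CB·AD·DAB·BCB·DAB·AD·CB·CB·AD·DAB·CB·AD·DAB·DAB·BCB·DAB·CB·AD·DAB·BCB·DAB·AD·CB·CB·AD·DAB·AD·CB·BCB·DAB·DAB·BCB·DAB·CB·AD·DAB
    A ↦ AD
    B ↦ DAB
    C ↦ BCB
    D ↦ CB

A->AD, B->DAB, C->BCB, D->CB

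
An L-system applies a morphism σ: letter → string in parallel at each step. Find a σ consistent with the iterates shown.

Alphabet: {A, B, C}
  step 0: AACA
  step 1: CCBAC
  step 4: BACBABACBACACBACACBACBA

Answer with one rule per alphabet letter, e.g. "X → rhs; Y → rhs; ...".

A->C, B->CA, C->BA

  step 0 ⇒ step 1: AACA ⇒ C·C·BA·C
    A ↦ C
    C ↦ BA
    B ↦ CA  (constrained at step 1)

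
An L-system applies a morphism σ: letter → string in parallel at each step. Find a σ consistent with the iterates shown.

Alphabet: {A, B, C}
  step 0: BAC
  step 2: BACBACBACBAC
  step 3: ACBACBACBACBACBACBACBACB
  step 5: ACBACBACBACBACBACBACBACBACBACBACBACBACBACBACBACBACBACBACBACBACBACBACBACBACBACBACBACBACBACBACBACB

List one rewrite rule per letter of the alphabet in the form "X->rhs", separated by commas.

  step 2 ⇒ step 3: BACBACBACBAC ⇒ AC·BA·CB·AC·BA·CB·AC·BA·CB·AC·BA·CB
    A ↦ BA
    B ↦ AC
    C ↦ CB

A->BA, B->AC, C->CB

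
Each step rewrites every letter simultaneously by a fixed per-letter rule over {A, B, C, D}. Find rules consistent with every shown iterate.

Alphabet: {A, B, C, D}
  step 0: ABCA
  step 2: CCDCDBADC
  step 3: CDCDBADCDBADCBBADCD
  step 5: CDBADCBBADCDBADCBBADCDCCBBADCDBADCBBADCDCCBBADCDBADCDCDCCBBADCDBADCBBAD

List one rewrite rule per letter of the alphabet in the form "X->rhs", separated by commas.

  step 2 ⇒ step 3: CCDCDBADC ⇒ CD·CD·BAD·CD·BAD·C·B·BAD·CD
    A ↦ B
    B ↦ C
    C ↦ CD
    D ↦ BAD

A->B, B->C, C->CD, D->BAD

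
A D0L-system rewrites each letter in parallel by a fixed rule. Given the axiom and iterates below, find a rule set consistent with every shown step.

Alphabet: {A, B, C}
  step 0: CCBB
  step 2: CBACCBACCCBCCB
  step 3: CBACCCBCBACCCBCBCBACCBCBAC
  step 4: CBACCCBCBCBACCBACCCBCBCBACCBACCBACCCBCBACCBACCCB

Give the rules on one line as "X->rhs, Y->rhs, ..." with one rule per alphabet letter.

A->C, B->AC, C->CB

  step 3 ⇒ step 4: CBACCCBCBACCCBCBCBACCBCBAC ⇒ CB·AC·C·CB·CB·CB·AC·CB·AC·C·CB·CB·CB·AC·CB·AC·CB·AC·C·CB·CB·AC·CB·AC·C·CB
    A ↦ C
    B ↦ AC
    C ↦ CB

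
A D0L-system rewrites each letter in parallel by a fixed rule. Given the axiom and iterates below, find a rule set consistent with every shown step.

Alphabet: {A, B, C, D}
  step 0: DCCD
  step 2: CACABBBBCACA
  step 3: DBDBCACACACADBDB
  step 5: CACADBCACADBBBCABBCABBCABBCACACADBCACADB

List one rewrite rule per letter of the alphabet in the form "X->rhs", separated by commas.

  step 2 ⇒ step 3: CACABBBBCACA ⇒ D·B·D·B·CA·CA·CA·CA·D·B·D·B
    A ↦ B
    B ↦ CA
    C ↦ D
    D ↦ BB  (constrained at step 0)

A->B, B->CA, C->D, D->BB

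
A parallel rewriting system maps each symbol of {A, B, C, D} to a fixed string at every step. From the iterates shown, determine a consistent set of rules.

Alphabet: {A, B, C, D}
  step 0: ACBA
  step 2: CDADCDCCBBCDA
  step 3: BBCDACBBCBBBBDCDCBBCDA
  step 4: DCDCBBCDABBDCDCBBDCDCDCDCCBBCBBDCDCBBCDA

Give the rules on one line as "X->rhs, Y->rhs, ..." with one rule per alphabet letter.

A->DA, B->DC, C->BB, D->C

  step 3 ⇒ step 4: BBCDACBBCBBBBDCDCBBCDA ⇒ DC·DC·BB·C·DA·BB·DC·DC·BB·DC·DC·DC·DC·C·BB·C·BB·DC·DC·BB·C·DA
    A ↦ DA
    B ↦ DC
    C ↦ BB
    D ↦ C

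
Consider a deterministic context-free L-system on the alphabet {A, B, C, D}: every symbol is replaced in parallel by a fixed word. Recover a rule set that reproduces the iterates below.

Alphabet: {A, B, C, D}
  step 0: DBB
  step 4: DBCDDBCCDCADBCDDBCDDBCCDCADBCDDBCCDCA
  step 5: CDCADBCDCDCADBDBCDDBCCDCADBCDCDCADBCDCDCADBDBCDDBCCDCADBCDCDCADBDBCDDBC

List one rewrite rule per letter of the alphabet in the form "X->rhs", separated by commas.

A->C, B->CA, C->DB, D->CD

  step 4 ⇒ step 5: DBCDDBCCDCADBCDDBCDDBCCDCADBCDDBCCDCA ⇒ CD·CA·DB·CD·CD·CA·DB·DB·CD·DB·C·CD·CA·DB·CD·CD·CA·DB·CD·CD·CA·DB·DB·CD·DB·C·CD·CA·DB·CD·CD·CA·DB·DB·CD·DB·C
    A ↦ C
    B ↦ CA
    C ↦ DB
    D ↦ CD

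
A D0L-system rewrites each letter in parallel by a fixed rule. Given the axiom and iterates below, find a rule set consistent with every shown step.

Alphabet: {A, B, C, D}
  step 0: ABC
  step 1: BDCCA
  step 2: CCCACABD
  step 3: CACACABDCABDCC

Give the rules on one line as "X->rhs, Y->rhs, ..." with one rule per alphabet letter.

  step 2 ⇒ step 3: CCCACABD ⇒ CA·CA·CA·BD·CA·BD·C·C
    A ↦ BD
    B ↦ C
    C ↦ CA
    D ↦ C

A->BD, B->C, C->CA, D->C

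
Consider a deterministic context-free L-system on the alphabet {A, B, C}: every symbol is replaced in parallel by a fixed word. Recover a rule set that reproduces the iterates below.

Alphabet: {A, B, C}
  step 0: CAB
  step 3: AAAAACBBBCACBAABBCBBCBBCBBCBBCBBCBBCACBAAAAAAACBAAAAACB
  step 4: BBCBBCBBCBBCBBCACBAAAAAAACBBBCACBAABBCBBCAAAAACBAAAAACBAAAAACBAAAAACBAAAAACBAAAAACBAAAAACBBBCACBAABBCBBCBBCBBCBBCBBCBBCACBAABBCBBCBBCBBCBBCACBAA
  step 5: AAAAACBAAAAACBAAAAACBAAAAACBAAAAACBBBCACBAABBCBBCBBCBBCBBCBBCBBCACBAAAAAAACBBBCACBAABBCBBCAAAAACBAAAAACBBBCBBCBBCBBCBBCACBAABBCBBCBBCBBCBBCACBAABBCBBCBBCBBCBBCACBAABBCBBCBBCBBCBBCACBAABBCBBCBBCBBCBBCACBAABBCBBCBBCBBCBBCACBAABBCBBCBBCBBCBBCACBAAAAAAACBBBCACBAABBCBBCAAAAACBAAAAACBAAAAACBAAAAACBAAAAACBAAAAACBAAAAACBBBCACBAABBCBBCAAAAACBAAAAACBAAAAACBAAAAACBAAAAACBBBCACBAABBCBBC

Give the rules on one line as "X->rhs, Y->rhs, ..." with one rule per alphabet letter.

  step 4 ⇒ step 5: BBCBBCBBCBBCBBCACBAAAAAAACBBBCACBAABBCBBCAAAAACBAAAAACBAAAAACBAAAAACBAAAAACBAAAAACBAAAAACBBBCACBAABBCBBCBBCBBCBBCBBCBBCACBAABBCBBCBBCBBCBBCACBAA ⇒ AA·AA·ACB·AA·AA·ACB·AA·AA·ACB·AA·AA·ACB·AA·AA·ACB·BBC·ACB·AA·BBC·BBC·BBC·BBC·BBC·BBC·BBC·ACB·AA·AA·AA·ACB·BBC·ACB·AA·BBC·BBC·AA·AA·ACB·AA·AA·ACB·BBC·BBC·BBC·BBC·BBC·ACB·AA·BBC·BBC·BBC·BBC·BBC·ACB·AA·BBC·BBC·BBC·BBC·BBC·ACB·AA·BBC·BBC·BBC·BBC·BBC·ACB·AA·BBC·BBC·BBC·BBC·BBC·ACB·AA·BBC·BBC·BBC·BBC·BBC·ACB·AA·BBC·BBC·BBC·BBC·BBC·ACB·AA·AA·AA·ACB·BBC·ACB·AA·BBC·BBC·AA·AA·ACB·AA·AA·ACB·AA·AA·ACB·AA·AA·ACB·AA·AA·ACB·AA·AA·ACB·AA·AA·ACB·BBC·ACB·AA·BBC·BBC·AA·AA·ACB·AA·AA·ACB·AA·AA·ACB·AA·AA·ACB·AA·AA·ACB·BBC·ACB·AA·BBC·BBC
    A ↦ BBC
    B ↦ AA
    C ↦ ACB

A->BBC, B->AA, C->ACB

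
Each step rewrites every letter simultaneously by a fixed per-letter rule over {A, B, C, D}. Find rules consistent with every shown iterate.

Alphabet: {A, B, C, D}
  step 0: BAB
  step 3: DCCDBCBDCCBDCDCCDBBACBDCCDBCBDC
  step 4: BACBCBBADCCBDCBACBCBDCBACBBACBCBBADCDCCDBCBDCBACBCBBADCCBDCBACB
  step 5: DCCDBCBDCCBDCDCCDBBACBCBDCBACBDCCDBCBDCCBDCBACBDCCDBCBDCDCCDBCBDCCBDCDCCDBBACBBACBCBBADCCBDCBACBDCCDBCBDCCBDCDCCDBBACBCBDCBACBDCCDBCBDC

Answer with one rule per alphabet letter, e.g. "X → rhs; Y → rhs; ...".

A->CDB, B->DC, C->CB, D->BA

  step 4 ⇒ step 5: BACBCBBADCCBDCBACBCBDCBACBBACBCBBADCDCCDBCBDCBACBCBBADCCBDCBACB ⇒ DC·CDB·CB·DC·CB·DC·DC·CDB·BA·CB·CB·DC·BA·CB·DC·CDB·CB·DC·CB·DC·BA·CB·DC·CDB·CB·DC·DC·CDB·CB·DC·CB·DC·DC·CDB·BA·CB·BA·CB·CB·BA·DC·CB·DC·BA·CB·DC·CDB·CB·DC·CB·DC·DC·CDB·BA·CB·CB·DC·BA·CB·DC·CDB·CB·DC
    A ↦ CDB
    B ↦ DC
    C ↦ CB
    D ↦ BA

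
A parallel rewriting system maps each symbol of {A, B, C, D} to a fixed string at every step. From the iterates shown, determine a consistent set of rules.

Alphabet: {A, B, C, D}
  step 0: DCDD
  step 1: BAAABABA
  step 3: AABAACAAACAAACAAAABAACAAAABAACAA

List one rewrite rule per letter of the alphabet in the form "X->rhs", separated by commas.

  step 0 ⇒ step 1: DCDD ⇒ BA·AA·BA·BA
    C ↦ AA
    D ↦ BA
    A ↦ AC  (constrained at step 1)
    B ↦ CD  (constrained at step 1)

A->AC, B->CD, C->AA, D->BA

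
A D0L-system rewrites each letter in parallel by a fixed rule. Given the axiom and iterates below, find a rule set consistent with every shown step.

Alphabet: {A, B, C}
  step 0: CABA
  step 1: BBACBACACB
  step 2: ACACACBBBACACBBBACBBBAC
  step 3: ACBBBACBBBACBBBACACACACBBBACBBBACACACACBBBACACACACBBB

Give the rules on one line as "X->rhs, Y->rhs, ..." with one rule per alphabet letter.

  step 2 ⇒ step 3: ACACACBBBACACBBBACBBBAC ⇒ ACB·BB·ACB·BB·ACB·BB·AC·AC·AC·ACB·BB·ACB·BB·AC·AC·AC·ACB·BB·AC·AC·AC·ACB·BB
    A ↦ ACB
    B ↦ AC
    C ↦ BB

A->ACB, B->AC, C->BB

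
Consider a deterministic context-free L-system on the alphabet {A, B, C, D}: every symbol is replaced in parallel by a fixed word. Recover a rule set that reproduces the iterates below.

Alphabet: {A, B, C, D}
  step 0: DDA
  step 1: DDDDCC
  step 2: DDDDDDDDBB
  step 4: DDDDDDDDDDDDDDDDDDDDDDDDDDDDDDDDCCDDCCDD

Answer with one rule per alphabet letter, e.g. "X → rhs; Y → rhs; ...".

  step 1 ⇒ step 2: DDDDCC ⇒ DD·DD·DD·DD·B·B
    C ↦ B
    D ↦ DD
  step 0 ⇒ step 1: DDA ⇒ DD·DD·CC
    A ↦ CC
    B ↦ AD  (constrained at step 2)

A->CC, B->AD, C->B, D->DD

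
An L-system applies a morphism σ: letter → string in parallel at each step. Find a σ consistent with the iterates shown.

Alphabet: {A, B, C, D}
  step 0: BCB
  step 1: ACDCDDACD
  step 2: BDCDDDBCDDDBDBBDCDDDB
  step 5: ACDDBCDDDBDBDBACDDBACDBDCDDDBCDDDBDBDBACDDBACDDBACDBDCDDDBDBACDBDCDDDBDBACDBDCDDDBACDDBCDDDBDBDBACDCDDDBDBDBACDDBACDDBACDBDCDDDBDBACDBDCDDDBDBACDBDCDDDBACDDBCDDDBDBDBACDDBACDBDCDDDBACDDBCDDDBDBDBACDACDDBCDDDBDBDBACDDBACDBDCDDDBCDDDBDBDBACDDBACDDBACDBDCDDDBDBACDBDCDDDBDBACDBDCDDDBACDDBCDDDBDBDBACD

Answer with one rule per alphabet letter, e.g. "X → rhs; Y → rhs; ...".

A->BD, B->ACD, C->CDD, D->DB

  step 1 ⇒ step 2: ACDCDDACD ⇒ BD·CDD·DB·CDD·DB·DB·BD·CDD·DB
    A ↦ BD
    C ↦ CDD
    D ↦ DB
  step 0 ⇒ step 1: BCB ⇒ ACD·CDD·ACD
    B ↦ ACD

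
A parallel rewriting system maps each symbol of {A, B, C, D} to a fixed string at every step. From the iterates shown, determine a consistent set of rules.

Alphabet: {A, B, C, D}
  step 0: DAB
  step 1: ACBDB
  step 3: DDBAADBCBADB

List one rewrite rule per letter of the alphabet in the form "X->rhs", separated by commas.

  step 0 ⇒ step 1: DAB ⇒ A·CB·DB
    A ↦ CB
    B ↦ DB
    D ↦ A
    C ↦ D  (constrained at step 1)

A->CB, B->DB, C->D, D->A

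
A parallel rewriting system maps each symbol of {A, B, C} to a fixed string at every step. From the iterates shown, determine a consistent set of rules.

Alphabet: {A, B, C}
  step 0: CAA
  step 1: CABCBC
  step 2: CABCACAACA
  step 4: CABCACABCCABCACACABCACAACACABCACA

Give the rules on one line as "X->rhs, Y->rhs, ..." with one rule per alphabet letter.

A->BC, B->A, C->CA

  step 1 ⇒ step 2: CABCBC ⇒ CA·BC·A·CA·A·CA
    A ↦ BC
    B ↦ A
    C ↦ CA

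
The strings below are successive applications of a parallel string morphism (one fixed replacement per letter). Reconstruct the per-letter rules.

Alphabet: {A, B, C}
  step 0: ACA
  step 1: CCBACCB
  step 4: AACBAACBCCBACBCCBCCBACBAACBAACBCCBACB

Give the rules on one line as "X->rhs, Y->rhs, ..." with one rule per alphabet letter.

  step 0 ⇒ step 1: ACA ⇒ CCB·A·CCB
    A ↦ CCB
    C ↦ A
    B ↦ CB  (constrained at step 1)

A->CCB, B->CB, C->A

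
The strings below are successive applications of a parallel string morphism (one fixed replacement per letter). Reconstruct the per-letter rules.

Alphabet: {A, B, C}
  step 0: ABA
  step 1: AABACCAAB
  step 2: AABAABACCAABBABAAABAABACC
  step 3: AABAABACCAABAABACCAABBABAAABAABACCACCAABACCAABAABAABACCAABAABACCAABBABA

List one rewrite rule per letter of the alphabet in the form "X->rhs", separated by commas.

A->AAB, B->ACC, C->BA

  step 2 ⇒ step 3: AABAABACCAABBABAAABAABACC ⇒ AAB·AAB·ACC·AAB·AAB·ACC·AAB·BA·BA·AAB·AAB·ACC·ACC·AAB·ACC·AAB·AAB·AAB·ACC·AAB·AAB·ACC·AAB·BA·BA
    A ↦ AAB
    B ↦ ACC
    C ↦ BA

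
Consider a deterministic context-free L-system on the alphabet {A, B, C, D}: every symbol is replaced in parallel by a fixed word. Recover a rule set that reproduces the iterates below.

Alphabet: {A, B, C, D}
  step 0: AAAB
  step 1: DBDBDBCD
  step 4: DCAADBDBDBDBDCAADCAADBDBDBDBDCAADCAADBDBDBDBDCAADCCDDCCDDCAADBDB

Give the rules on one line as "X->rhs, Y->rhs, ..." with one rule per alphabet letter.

  step 0 ⇒ step 1: AAAB ⇒ DB·DB·DB·CD
    A ↦ DB
    B ↦ CD
    C ↦ AA  (constrained at step 1)
    D ↦ DC  (constrained at step 1)

A->DB, B->CD, C->AA, D->DC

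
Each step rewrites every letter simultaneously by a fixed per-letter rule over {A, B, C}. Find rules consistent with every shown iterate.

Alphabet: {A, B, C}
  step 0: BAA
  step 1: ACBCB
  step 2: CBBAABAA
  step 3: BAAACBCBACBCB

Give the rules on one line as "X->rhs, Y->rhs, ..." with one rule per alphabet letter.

A->CB, B->A, C->BA

  step 2 ⇒ step 3: CBBAABAA ⇒ BA·A·A·CB·CB·A·CB·CB
    A ↦ CB
    B ↦ A
    C ↦ BA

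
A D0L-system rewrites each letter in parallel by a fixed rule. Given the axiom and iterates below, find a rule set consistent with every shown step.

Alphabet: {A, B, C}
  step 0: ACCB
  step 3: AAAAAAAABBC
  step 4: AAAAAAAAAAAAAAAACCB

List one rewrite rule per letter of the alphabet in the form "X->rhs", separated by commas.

A->AA, B->C, C->B

  step 3 ⇒ step 4: AAAAAAAABBC ⇒ AA·AA·AA·AA·AA·AA·AA·AA·C·C·B
    A ↦ AA
    B ↦ C
    C ↦ B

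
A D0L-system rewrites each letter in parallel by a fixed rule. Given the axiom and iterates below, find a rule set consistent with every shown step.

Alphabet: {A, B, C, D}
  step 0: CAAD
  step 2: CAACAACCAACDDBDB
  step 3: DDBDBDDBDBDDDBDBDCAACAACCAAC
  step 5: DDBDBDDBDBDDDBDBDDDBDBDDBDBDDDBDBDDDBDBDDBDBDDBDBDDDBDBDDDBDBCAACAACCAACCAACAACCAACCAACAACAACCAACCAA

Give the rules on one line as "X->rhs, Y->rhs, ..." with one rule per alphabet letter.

A->DB, B->C, C->D, D->CAA

  step 2 ⇒ step 3: CAACAACCAACDDBDB ⇒ D·DB·DB·D·DB·DB·D·D·DB·DB·D·CAA·CAA·C·CAA·C
    A ↦ DB
    B ↦ C
    C ↦ D
    D ↦ CAA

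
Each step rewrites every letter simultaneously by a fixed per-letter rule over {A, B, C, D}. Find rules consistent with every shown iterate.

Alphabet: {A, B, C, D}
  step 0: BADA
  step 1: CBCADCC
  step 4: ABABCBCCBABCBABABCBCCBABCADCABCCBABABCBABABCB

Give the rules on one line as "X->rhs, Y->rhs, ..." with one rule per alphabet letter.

  step 0 ⇒ step 1: BADA ⇒ CB·C·ADC·C
    A ↦ C
    B ↦ CB
    D ↦ ADC
    C ↦ AB  (constrained at step 1)

A->C, B->CB, C->AB, D->ADC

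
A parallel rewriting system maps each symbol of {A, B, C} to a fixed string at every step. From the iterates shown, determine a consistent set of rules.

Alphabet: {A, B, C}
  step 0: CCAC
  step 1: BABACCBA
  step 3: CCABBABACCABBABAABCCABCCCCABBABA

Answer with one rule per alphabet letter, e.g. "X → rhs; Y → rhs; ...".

A->CC, B->AB, C->BA

  step 0 ⇒ step 1: CCAC ⇒ BA·BA·CC·BA
    A ↦ CC
    C ↦ BA
    B ↦ AB  (constrained at step 1)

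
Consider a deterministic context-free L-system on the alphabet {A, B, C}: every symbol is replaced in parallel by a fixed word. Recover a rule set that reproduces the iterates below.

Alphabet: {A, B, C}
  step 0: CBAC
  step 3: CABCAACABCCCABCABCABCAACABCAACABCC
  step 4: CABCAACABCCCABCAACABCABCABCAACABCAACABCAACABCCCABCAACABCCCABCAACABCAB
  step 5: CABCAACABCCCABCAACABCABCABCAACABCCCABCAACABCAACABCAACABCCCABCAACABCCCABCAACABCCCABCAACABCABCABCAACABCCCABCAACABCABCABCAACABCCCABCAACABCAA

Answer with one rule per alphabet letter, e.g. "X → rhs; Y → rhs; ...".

A->C, B->AA, C->CAB

  step 4 ⇒ step 5: CABCAACABCCCABCAACABCABCABCAACABCAACABCAACABCCCABCAACABCCCABCAACABCAB ⇒ CAB·C·AA·CAB·C·C·CAB·C·AA·CAB·CAB·CAB·C·AA·CAB·C·C·CAB·C·AA·CAB·C·AA·CAB·C·AA·CAB·C·C·CAB·C·AA·CAB·C·C·CAB·C·AA·CAB·C·C·CAB·C·AA·CAB·CAB·CAB·C·AA·CAB·C·C·CAB·C·AA·CAB·CAB·CAB·C·AA·CAB·C·C·CAB·C·AA·CAB·C·AA
    A ↦ C
    B ↦ AA
    C ↦ CAB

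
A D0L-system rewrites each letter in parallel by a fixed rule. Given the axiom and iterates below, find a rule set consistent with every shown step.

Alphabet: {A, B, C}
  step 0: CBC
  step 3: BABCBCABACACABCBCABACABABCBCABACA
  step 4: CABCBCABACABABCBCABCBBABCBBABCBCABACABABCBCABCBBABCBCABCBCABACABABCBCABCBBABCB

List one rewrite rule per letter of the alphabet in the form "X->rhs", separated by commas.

  step 3 ⇒ step 4: BABCBCABACACABCBCABACABABCBCABACA ⇒ CA·BCB·CA·BA·CA·BA·BCB·CA·BCB·BA·BCB·BA·BCB·CA·BA·CA·BA·BCB·CA·BCB·BA·BCB·CA·BCB·CA·BA·CA·BA·BCB·CA·BCB·BA·BCB
    A ↦ BCB
    B ↦ CA
    C ↦ BA

A->BCB, B->CA, C->BA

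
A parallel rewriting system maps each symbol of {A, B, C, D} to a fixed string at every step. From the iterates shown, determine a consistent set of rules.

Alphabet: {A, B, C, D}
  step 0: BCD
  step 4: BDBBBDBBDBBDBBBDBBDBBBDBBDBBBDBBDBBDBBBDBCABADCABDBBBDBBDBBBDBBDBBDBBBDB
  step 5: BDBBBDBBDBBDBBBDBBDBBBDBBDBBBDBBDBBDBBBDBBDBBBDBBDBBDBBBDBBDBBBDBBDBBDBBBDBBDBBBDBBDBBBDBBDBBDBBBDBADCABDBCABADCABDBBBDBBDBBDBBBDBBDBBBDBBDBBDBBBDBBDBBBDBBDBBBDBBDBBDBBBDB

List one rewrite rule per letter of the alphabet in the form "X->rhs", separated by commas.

A->CA, B->BDB, C->AD, D->B

  step 4 ⇒ step 5: BDBBBDBBDBBDBBBDBBDBBBDBBDBBBDBBDBBDBBBDBCABADCABDBBBDBBDBBBDBBDBBDBBBDB ⇒ BDB·B·BDB·BDB·BDB·B·BDB·BDB·B·BDB·BDB·B·BDB·BDB·BDB·B·BDB·BDB·B·BDB·BDB·BDB·B·BDB·BDB·B·BDB·BDB·BDB·B·BDB·BDB·B·BDB·BDB·B·BDB·BDB·BDB·B·BDB·AD·CA·BDB·CA·B·AD·CA·BDB·B·BDB·BDB·BDB·B·BDB·BDB·B·BDB·BDB·BDB·B·BDB·BDB·B·BDB·BDB·B·BDB·BDB·BDB·B·BDB
    A ↦ CA
    B ↦ BDB
    C ↦ AD
    D ↦ B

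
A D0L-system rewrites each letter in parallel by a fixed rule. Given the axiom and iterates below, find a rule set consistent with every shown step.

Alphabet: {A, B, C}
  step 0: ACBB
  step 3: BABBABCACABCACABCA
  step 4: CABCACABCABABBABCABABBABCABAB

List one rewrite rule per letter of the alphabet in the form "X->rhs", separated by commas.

A->B, B->CA, C->BA

  step 3 ⇒ step 4: BABBABCACABCACABCA ⇒ CA·B·CA·CA·B·CA·BA·B·BA·B·CA·BA·B·BA·B·CA·BA·B
    A ↦ B
    B ↦ CA
    C ↦ BA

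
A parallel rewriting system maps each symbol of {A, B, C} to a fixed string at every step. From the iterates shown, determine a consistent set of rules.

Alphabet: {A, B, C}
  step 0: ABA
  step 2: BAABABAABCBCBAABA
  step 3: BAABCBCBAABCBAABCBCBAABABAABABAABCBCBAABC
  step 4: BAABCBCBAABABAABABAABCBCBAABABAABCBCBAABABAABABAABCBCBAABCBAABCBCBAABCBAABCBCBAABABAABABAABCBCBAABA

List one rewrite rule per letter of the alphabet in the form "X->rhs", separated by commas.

  step 3 ⇒ step 4: BAABCBCBAABCBAABCBCBAABABAABABAABCBCBAABC ⇒ BAA·BC·BC·BAA·BA·BAA·BA·BAA·BC·BC·BAA·BA·BAA·BC·BC·BAA·BA·BAA·BA·BAA·BC·BC·BAA·BC·BAA·BC·BC·BAA·BC·BAA·BC·BC·BAA·BA·BAA·BA·BAA·BC·BC·BAA·BA
    A ↦ BC
    B ↦ BAA
    C ↦ BA

A->BC, B->BAA, C->BA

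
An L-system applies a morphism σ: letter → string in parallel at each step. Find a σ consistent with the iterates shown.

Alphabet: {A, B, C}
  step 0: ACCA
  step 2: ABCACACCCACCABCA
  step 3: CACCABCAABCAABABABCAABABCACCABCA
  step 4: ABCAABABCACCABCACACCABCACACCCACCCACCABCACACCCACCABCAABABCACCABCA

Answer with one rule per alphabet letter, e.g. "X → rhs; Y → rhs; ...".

A->CA, B->CC, C->AB

  step 3 ⇒ step 4: CACCABCAABCAABABABCAABABCACCABCA ⇒ AB·CA·AB·AB·CA·CC·AB·CA·CA·CC·AB·CA·CA·CC·CA·CC·CA·CC·AB·CA·CA·CC·CA·CC·AB·CA·AB·AB·CA·CC·AB·CA
    A ↦ CA
    B ↦ CC
    C ↦ AB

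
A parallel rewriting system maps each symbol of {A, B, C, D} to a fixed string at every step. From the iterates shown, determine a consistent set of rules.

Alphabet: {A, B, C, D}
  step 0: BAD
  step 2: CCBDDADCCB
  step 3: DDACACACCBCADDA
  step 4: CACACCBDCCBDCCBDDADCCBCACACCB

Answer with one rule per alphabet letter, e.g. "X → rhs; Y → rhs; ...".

  step 3 ⇒ step 4: DDACACACCBCADDA ⇒ CA·CA·CCB·D·CCB·D·CCB·D·D·A·D·CCB·CA·CA·CCB
    A ↦ CCB
    B ↦ A
    C ↦ D
    D ↦ CA

A->CCB, B->A, C->D, D->CA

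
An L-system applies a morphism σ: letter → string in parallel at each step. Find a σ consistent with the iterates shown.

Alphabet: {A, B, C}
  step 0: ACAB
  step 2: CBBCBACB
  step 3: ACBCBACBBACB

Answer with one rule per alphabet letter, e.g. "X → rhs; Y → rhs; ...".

  step 2 ⇒ step 3: CBBCBACB ⇒ A·CB·CB·A·CB·B·A·CB
    A ↦ B
    B ↦ CB
    C ↦ A

A->B, B->CB, C->A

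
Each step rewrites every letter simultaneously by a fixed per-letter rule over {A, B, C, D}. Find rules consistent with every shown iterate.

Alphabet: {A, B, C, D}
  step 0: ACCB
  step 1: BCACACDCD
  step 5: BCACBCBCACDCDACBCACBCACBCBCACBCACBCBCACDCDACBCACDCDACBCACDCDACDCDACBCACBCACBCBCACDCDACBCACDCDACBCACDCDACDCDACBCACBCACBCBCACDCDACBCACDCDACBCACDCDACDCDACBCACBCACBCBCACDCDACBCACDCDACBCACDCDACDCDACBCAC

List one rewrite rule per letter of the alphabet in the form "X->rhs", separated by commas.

  step 0 ⇒ step 1: ACCB ⇒ BC·AC·AC·DCD
    A ↦ BC
    B ↦ DCD
    C ↦ AC
    D ↦ BC  (constrained at step 1)

A->BC, B->DCD, C->AC, D->BC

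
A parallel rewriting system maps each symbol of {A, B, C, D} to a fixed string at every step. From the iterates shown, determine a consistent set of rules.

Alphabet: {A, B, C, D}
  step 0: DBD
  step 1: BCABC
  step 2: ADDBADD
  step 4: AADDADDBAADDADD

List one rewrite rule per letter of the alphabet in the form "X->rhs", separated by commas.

A->B, B->A, C->DD, D->BC

  step 1 ⇒ step 2: BCABC ⇒ A·DD·B·A·DD
    A ↦ B
    B ↦ A
    C ↦ DD
  step 0 ⇒ step 1: DBD ⇒ BC·A·BC
    D ↦ BC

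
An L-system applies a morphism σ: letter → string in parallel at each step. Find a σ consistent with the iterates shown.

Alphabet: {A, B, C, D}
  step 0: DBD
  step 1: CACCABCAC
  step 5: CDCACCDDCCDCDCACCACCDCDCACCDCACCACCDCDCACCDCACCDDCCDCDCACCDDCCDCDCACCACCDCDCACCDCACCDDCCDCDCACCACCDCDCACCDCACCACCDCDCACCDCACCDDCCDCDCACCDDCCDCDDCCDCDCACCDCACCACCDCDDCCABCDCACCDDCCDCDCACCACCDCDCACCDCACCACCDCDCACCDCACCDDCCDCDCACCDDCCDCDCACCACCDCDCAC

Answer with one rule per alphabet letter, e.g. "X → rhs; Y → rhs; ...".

  step 0 ⇒ step 1: DBD ⇒ CAC·CAB·CAC
    B ↦ CAB
    D ↦ CAC
    A ↦ DC  (constrained at step 1)
    C ↦ CD  (constrained at step 1)

A->DC, B->CAB, C->CD, D->CAC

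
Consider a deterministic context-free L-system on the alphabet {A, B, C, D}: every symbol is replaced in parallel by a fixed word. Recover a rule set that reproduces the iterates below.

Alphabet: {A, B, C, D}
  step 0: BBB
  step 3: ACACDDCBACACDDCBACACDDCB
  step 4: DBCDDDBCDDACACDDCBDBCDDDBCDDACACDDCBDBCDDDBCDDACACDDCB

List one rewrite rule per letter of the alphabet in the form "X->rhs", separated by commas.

A->DBC, B->CB, C->DD, D->AC

  step 3 ⇒ step 4: ACACDDCBACACDDCBACACDDCB ⇒ DBC·DD·DBC·DD·AC·AC·DD·CB·DBC·DD·DBC·DD·AC·AC·DD·CB·DBC·DD·DBC·DD·AC·AC·DD·CB
    A ↦ DBC
    B ↦ CB
    C ↦ DD
    D ↦ AC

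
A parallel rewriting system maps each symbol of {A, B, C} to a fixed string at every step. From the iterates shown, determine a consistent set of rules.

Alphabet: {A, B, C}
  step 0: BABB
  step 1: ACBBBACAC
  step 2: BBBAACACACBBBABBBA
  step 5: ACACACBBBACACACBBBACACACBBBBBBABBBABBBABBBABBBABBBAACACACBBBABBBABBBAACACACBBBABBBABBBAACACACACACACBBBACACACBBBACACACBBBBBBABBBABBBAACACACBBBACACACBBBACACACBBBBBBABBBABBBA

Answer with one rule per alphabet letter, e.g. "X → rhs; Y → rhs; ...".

  step 1 ⇒ step 2: ACBBBACAC ⇒ BBB·A·AC·AC·AC·BBB·A·BBB·A
    A ↦ BBB
    B ↦ AC
    C ↦ A

A->BBB, B->AC, C->A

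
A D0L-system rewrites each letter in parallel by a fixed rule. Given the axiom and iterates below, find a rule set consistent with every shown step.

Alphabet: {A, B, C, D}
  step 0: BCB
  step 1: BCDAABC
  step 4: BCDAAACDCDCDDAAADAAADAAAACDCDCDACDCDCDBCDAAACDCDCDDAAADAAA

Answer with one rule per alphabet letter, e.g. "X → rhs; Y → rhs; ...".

  step 0 ⇒ step 1: BCB ⇒ BC·DAA·BC
    B ↦ BC
    C ↦ DAA
    A ↦ CD  (constrained at step 1)
    D ↦ A  (constrained at step 1)

A->CD, B->BC, C->DAA, D->A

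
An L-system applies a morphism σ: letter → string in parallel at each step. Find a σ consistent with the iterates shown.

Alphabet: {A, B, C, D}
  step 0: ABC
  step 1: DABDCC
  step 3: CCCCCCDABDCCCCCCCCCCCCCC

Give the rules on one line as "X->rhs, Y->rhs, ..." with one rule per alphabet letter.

A->DA, B->BD, C->CC, D->CC

  step 0 ⇒ step 1: ABC ⇒ DA·BD·CC
    A ↦ DA
    B ↦ BD
    C ↦ CC
    D ↦ CC  (constrained at step 1)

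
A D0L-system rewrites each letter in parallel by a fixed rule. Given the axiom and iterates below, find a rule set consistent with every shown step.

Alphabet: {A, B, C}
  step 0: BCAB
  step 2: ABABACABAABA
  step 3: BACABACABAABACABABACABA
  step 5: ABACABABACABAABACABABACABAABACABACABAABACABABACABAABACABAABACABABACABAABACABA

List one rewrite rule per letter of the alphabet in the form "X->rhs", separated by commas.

  step 2 ⇒ step 3: ABABACABAABA ⇒ BA·CA·BA·CA·BA·A·BA·CA·BA·BA·CA·BA
    A ↦ BA
    B ↦ CA
    C ↦ A

A->BA, B->CA, C->A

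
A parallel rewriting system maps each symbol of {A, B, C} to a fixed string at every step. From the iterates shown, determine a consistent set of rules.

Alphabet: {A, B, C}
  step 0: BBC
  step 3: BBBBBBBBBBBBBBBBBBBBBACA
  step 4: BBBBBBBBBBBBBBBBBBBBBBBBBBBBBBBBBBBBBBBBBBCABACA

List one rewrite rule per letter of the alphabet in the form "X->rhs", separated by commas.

A->CA, B->BB, C->BA

  step 3 ⇒ step 4: BBBBBBBBBBBBBBBBBBBBBACA ⇒ BB·BB·BB·BB·BB·BB·BB·BB·BB·BB·BB·BB·BB·BB·BB·BB·BB·BB·BB·BB·BB·CA·BA·CA
    A ↦ CA
    B ↦ BB
    C ↦ BA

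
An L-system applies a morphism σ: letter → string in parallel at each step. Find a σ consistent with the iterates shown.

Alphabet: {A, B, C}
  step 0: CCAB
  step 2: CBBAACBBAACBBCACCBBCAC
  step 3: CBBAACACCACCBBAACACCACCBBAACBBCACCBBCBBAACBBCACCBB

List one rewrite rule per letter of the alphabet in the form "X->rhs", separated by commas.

  step 2 ⇒ step 3: CBBAACBBAACBBCACCBBCAC ⇒ CBB·A·A·CAC·CAC·CBB·A·A·CAC·CAC·CBB·A·A·CBB·CAC·CBB·CBB·A·A·CBB·CAC·CBB
    A ↦ CAC
    B ↦ A
    C ↦ CBB

A->CAC, B->A, C->CBB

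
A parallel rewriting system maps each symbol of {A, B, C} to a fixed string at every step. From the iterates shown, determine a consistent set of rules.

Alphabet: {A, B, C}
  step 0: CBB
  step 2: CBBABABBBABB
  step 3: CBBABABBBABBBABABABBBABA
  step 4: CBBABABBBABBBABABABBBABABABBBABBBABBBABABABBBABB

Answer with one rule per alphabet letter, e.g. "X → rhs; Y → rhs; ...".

  step 3 ⇒ step 4: CBBABABBBABBBABABABBBABA ⇒ CB·BA·BA·BB·BA·BB·BA·BA·BA·BB·BA·BA·BA·BB·BA·BB·BA·BB·BA·BA·BA·BB·BA·BB
    A ↦ BB
    B ↦ BA
    C ↦ CB

A->BB, B->BA, C->CB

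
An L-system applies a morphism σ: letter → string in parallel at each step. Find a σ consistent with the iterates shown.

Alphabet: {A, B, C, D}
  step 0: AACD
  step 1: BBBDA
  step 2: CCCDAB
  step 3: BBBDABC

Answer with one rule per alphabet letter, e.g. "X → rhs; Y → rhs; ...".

A->B, B->C, C->B, D->DA

  step 2 ⇒ step 3: CCCDAB ⇒ B·B·B·DA·B·C
    A ↦ B
    B ↦ C
    C ↦ B
    D ↦ DA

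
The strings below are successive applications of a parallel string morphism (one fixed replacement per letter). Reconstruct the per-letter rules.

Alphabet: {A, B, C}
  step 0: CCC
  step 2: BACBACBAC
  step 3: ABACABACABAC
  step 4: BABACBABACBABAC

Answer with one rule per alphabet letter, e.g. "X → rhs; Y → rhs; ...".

A->B, B->A, C->AC

  step 3 ⇒ step 4: ABACABACABAC ⇒ B·A·B·AC·B·A·B·AC·B·A·B·AC
    A ↦ B
    B ↦ A
    C ↦ AC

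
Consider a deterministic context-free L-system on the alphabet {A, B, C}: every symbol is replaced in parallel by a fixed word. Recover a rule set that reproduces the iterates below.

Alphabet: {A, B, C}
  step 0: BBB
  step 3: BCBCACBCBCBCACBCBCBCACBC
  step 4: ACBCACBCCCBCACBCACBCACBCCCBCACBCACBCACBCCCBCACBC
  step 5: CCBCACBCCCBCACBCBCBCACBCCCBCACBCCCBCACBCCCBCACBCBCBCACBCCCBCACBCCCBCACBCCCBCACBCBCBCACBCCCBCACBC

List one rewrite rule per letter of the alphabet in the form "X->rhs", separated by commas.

  step 4 ⇒ step 5: ACBCACBCCCBCACBCACBCACBCCCBCACBCACBCACBCCCBCACBC ⇒ CC·BC·AC·BC·CC·BC·AC·BC·BC·BC·AC·BC·CC·BC·AC·BC·CC·BC·AC·BC·CC·BC·AC·BC·BC·BC·AC·BC·CC·BC·AC·BC·CC·BC·AC·BC·CC·BC·AC·BC·BC·BC·AC·BC·CC·BC·AC·BC
    A ↦ CC
    B ↦ AC
    C ↦ BC

A->CC, B->AC, C->BC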